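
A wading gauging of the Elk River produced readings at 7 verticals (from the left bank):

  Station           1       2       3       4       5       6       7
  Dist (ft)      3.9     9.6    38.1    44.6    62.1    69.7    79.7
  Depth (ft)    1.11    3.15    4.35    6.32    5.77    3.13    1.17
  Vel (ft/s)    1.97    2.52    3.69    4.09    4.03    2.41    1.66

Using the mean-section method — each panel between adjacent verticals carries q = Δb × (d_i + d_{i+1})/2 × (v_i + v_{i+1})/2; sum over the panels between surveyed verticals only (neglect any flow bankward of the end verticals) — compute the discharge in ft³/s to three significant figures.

1080 ft³/s

Panel 1-2: Δb = 5.7 ft, d̄ = (1.11+3.15)/2 = 2.13, v̄ = (1.97+2.52)/2 = 2.245 → q = 5.7×2.13×2.245 = 27.26 ft³/s
Panel 2-3: Δb = 28.5 ft, d̄ = (3.15+4.35)/2 = 3.75, v̄ = (2.52+3.69)/2 = 3.105 → q = 28.5×3.75×3.105 = 331.8 ft³/s
Panel 3-4: Δb = 6.5 ft, d̄ = (4.35+6.32)/2 = 5.335, v̄ = (3.69+4.09)/2 = 3.89 → q = 6.5×5.335×3.89 = 134.9 ft³/s
Panel 4-5: Δb = 17.5 ft, d̄ = (6.32+5.77)/2 = 6.045, v̄ = (4.09+4.03)/2 = 4.06 → q = 17.5×6.045×4.06 = 429.5 ft³/s
Panel 5-6: Δb = 7.6 ft, d̄ = (5.77+3.13)/2 = 4.45, v̄ = (4.03+2.41)/2 = 3.22 → q = 7.6×4.45×3.22 = 108.9 ft³/s
Panel 6-7: Δb = 10 ft, d̄ = (3.13+1.17)/2 = 2.15, v̄ = (2.41+1.66)/2 = 2.035 → q = 10×2.15×2.035 = 43.75 ft³/s
Q = Σ q = 1076 ft³/s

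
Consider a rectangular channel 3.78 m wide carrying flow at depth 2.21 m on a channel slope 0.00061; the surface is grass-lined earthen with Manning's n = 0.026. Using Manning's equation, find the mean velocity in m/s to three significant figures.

A = b·y = 3.78 × 2.21 = 8.354 m²
P = b + 2y = 3.78 + 2×2.21 = 8.200 m
R = A/P = 8.354/8.200 = 1.019 m
Q = (1/n)·A·R^(2/3)·S^(1/2) = (1/0.026) × 8.354 × 1.019^(2/3) × 0.00061^(1/2) = 8.034 m³/s
V = Q/A = 8.034/8.354 = 0.9618 m/s

0.962 m/s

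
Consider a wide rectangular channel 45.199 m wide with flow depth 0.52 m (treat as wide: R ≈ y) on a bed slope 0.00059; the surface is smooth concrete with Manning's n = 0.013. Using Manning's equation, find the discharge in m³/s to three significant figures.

A = b·y = 45.199 × 0.52 = 23.50 m²
Wide channel: R ≈ y = 0.52 m
Q = (1/n)·A·R^(2/3)·S^(1/2) = (1/0.013) × 23.50 × 0.5200^(2/3) × 0.00059^(1/2) = 28.40 m³/s

28.4 m³/s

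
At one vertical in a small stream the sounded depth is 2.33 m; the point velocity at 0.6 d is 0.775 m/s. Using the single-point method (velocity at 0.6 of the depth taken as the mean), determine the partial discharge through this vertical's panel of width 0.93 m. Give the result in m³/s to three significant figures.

1.68 m³/s

v̄ = v₀.₆ = 0.775 m/s
q = v̄ × d × w = 0.7750 × 2.33 × 0.93 = 1.679 m³/s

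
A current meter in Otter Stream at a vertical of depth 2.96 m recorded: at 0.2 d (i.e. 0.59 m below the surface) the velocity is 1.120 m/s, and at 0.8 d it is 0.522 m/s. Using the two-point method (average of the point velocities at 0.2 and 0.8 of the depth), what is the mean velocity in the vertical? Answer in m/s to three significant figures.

0.821 m/s

v̄ = (1.120 + 0.522) / 2 = 0.8210 m/s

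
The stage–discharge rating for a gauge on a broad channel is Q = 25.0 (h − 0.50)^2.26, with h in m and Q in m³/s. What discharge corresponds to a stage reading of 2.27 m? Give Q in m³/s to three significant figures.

Q = 25.0 × (2.27 − 0.50)^2.26 = 25.0 × 1.77^2.26 = 90.86 m³/s

90.9 m³/s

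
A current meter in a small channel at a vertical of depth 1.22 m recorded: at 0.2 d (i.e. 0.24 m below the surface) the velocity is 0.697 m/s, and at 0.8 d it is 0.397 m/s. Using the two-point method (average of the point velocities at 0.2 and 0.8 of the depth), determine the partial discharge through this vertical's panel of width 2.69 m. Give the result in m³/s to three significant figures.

1.80 m³/s

v̄ = (0.697 + 0.397) / 2 = 0.5470 m/s
q = v̄ × d × w = 0.5470 × 1.22 × 2.69 = 1.795 m³/s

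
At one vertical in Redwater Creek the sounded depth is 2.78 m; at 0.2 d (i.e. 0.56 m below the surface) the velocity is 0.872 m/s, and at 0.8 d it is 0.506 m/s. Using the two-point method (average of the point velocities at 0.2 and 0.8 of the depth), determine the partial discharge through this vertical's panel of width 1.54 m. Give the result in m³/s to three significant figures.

v̄ = (0.872 + 0.506) / 2 = 0.6890 m/s
q = v̄ × d × w = 0.6890 × 2.78 × 1.54 = 2.950 m³/s

2.95 m³/s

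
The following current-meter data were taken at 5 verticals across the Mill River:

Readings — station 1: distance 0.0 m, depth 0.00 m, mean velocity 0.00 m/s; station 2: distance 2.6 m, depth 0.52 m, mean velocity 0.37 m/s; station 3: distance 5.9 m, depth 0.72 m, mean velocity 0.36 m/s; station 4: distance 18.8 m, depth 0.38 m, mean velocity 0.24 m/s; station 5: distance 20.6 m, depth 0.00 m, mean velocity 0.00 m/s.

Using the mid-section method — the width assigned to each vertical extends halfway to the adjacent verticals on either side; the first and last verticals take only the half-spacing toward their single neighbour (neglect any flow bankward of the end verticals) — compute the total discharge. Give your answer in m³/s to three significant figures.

w_2 = (5.9 − 0.0)/2 = 2.95 m; q_2 = 0.37 × 0.52 × 2.95 = 0.5676 m³/s
w_3 = (18.8 − 2.6)/2 = 8.1 m; q_3 = 0.36 × 0.72 × 8.1 = 2.100 m³/s
w_4 = (20.6 − 5.9)/2 = 7.35 m; q_4 = 0.24 × 0.38 × 7.35 = 0.6703 m³/s
Stations 1, 5 contribute zero (depth or velocity is 0).
Q = Σ qᵢ = 3.337 m³/s

3.34 m³/s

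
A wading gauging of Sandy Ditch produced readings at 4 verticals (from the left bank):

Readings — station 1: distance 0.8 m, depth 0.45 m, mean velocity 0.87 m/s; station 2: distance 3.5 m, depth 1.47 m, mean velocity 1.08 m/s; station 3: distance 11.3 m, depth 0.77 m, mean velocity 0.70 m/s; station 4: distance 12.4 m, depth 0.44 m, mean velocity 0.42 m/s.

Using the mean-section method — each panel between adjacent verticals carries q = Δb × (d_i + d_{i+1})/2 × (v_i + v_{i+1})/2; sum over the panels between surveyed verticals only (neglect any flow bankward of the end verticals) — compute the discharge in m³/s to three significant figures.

Panel 1-2: Δb = 2.7 m, d̄ = (0.45+1.47)/2 = 0.96, v̄ = (0.87+1.08)/2 = 0.975 → q = 2.7×0.96×0.975 = 2.527 m³/s
Panel 2-3: Δb = 7.8 m, d̄ = (1.47+0.77)/2 = 1.12, v̄ = (1.08+0.70)/2 = 0.89 → q = 7.8×1.12×0.89 = 7.775 m³/s
Panel 3-4: Δb = 1.1 m, d̄ = (0.77+0.44)/2 = 0.605, v̄ = (0.70+0.42)/2 = 0.56 → q = 1.1×0.605×0.56 = 0.3727 m³/s
Q = Σ q = 10.67 m³/s

10.7 m³/s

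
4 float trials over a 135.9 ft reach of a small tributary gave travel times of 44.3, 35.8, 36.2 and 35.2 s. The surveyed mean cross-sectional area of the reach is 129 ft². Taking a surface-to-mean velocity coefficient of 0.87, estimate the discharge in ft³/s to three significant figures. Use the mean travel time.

t̄ = (44.3 + 35.8 + 36.2 + 35.2) / 4 = 37.875 s
v_surface = L / t̄ = 135.9 / 37.875 = 3.588 ft/s
v_mean = 0.87 × 3.588 = 3.122 ft/s
Q = A × v_mean = 129 × 3.122 = 402.7 ft³/s

403 ft³/s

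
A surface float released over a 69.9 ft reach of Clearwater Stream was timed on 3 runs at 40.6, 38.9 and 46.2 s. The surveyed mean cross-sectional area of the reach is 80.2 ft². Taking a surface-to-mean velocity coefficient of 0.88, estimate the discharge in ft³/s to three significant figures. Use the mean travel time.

118 ft³/s

t̄ = (40.6 + 38.9 + 46.2) / 3 = 41.9 s
v_surface = L / t̄ = 69.9 / 41.9 = 1.668 ft/s
v_mean = 0.88 × 1.668 = 1.468 ft/s
Q = A × v_mean = 80.2 × 1.468 = 117.7 ft³/s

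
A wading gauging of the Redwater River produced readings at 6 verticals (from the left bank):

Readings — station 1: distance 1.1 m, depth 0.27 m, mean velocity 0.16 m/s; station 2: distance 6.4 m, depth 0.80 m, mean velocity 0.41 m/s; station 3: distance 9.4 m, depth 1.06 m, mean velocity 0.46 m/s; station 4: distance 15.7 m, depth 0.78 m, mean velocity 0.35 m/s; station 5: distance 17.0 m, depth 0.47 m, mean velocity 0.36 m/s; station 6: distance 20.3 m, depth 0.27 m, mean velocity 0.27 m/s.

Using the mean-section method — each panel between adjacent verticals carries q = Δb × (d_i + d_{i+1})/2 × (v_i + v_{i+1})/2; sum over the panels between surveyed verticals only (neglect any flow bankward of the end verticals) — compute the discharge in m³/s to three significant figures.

Panel 1-2: Δb = 5.3 m, d̄ = (0.27+0.80)/2 = 0.535, v̄ = (0.16+0.41)/2 = 0.285 → q = 5.3×0.535×0.285 = 0.8081 m³/s
Panel 2-3: Δb = 3 m, d̄ = (0.80+1.06)/2 = 0.93, v̄ = (0.41+0.46)/2 = 0.435 → q = 3×0.93×0.435 = 1.214 m³/s
Panel 3-4: Δb = 6.3 m, d̄ = (1.06+0.78)/2 = 0.92, v̄ = (0.46+0.35)/2 = 0.405 → q = 6.3×0.92×0.405 = 2.347 m³/s
Panel 4-5: Δb = 1.3 m, d̄ = (0.78+0.47)/2 = 0.625, v̄ = (0.35+0.36)/2 = 0.355 → q = 1.3×0.625×0.355 = 0.2884 m³/s
Panel 5-6: Δb = 3.3 m, d̄ = (0.47+0.27)/2 = 0.37, v̄ = (0.36+0.27)/2 = 0.315 → q = 3.3×0.37×0.315 = 0.3846 m³/s
Q = Σ q = 5.042 m³/s

5.04 m³/s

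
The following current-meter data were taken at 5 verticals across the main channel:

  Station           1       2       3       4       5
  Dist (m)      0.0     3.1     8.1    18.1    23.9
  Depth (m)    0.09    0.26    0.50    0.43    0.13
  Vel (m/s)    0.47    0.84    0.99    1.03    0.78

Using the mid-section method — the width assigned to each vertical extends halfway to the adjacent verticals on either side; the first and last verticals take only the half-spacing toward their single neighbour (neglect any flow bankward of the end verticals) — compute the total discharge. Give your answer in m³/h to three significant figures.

w_1 = (3.1 − 0.0)/2 = 1.55 m; q_1 = 0.47 × 0.09 × 1.55 = 0.06557 m³/s
w_2 = (8.1 − 0.0)/2 = 4.05 m; q_2 = 0.84 × 0.26 × 4.05 = 0.8845 m³/s
w_3 = (18.1 − 3.1)/2 = 7.5 m; q_3 = 0.99 × 0.50 × 7.5 = 3.713 m³/s
w_4 = (23.9 − 8.1)/2 = 7.9 m; q_4 = 1.03 × 0.43 × 7.9 = 3.499 m³/s
w_5 = (23.9 − 18.1)/2 = 2.9 m; q_5 = 0.78 × 0.13 × 2.9 = 0.2941 m³/s
Q = Σ qᵢ = 8.456 m³/s
= 8.456 × 3600 = 30440 m³/h

30400 m³/h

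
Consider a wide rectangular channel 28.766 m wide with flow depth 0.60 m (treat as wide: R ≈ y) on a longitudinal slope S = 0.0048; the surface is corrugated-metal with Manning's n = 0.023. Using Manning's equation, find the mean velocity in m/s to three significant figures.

A = b·y = 28.766 × 0.60 = 17.26 m²
Wide channel: R ≈ y = 0.60 m
Q = (1/n)·A·R^(2/3)·S^(1/2) = (1/0.023) × 17.26 × 0.6000^(2/3) × 0.0048^(1/2) = 36.98 m³/s
V = Q/A = 36.98/17.26 = 2.143 m/s

2.14 m/s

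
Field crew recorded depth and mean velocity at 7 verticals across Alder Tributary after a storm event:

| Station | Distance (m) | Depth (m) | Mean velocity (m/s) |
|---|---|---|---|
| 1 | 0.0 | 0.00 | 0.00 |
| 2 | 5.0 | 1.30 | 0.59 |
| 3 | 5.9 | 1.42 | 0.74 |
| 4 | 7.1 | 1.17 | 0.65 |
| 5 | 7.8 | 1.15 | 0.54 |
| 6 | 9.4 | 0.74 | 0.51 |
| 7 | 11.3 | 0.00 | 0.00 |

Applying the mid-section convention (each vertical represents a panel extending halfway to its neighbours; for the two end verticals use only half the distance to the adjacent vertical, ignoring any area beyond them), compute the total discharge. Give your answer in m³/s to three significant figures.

5.46 m³/s

w_2 = (5.9 − 0.0)/2 = 2.95 m; q_2 = 0.59 × 1.30 × 2.95 = 2.263 m³/s
w_3 = (7.1 − 5.0)/2 = 1.05 m; q_3 = 0.74 × 1.42 × 1.05 = 1.103 m³/s
w_4 = (7.8 − 5.9)/2 = 0.95 m; q_4 = 0.65 × 1.17 × 0.95 = 0.7225 m³/s
w_5 = (9.4 − 7.1)/2 = 1.15 m; q_5 = 0.54 × 1.15 × 1.15 = 0.7142 m³/s
w_6 = (11.3 − 7.8)/2 = 1.75 m; q_6 = 0.51 × 0.74 × 1.75 = 0.6605 m³/s
Stations 1, 7 contribute zero (depth or velocity is 0).
Q = Σ qᵢ = 5.463 m³/s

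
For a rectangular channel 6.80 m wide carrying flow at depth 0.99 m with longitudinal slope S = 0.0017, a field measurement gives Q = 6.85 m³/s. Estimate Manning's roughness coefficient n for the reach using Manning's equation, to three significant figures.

0.0339

A = b·y = 6.80 × 0.99 = 6.732 m²
P = b + 2y = 6.80 + 2×0.99 = 8.780 m
R = A/P = 6.732/8.780 = 0.7667 m
n = (1/Q)·A·R^(2/3)·S^(1/2) = (1/6.85) × 6.732 × 0.8377 × 0.04123 = 0.03395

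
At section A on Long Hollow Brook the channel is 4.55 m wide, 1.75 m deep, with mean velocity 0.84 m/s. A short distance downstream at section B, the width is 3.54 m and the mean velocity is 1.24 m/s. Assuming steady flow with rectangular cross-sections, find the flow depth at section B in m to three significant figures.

1.52 m

Q = A₁V₁ = (4.55×1.75) × 0.84 = 6.689 m³/s
d₂ = Q/(b₂ V₂) = 6.689/(3.54×1.24) = 1.524 m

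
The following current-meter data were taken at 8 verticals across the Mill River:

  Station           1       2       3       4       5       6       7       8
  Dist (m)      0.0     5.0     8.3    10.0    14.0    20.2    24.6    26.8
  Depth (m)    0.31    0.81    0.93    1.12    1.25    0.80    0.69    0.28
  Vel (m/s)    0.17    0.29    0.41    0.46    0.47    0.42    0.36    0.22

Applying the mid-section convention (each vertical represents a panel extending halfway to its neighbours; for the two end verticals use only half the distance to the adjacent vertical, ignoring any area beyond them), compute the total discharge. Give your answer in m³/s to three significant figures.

9.19 m³/s

w_1 = (5.0 − 0.0)/2 = 2.5 m; q_1 = 0.17 × 0.31 × 2.5 = 0.1318 m³/s
w_2 = (8.3 − 0.0)/2 = 4.15 m; q_2 = 0.29 × 0.81 × 4.15 = 0.9748 m³/s
w_3 = (10.0 − 5.0)/2 = 2.5 m; q_3 = 0.41 × 0.93 × 2.5 = 0.9533 m³/s
w_4 = (14.0 − 8.3)/2 = 2.85 m; q_4 = 0.46 × 1.12 × 2.85 = 1.468 m³/s
w_5 = (20.2 − 10.0)/2 = 5.1 m; q_5 = 0.47 × 1.25 × 5.1 = 2.996 m³/s
w_6 = (24.6 − 14.0)/2 = 5.3 m; q_6 = 0.42 × 0.80 × 5.3 = 1.781 m³/s
w_7 = (26.8 − 20.2)/2 = 3.3 m; q_7 = 0.36 × 0.69 × 3.3 = 0.8197 m³/s
w_8 = (26.8 − 24.6)/2 = 1.1 m; q_8 = 0.22 × 0.28 × 1.1 = 0.06776 m³/s
Q = Σ qᵢ = 9.193 m³/s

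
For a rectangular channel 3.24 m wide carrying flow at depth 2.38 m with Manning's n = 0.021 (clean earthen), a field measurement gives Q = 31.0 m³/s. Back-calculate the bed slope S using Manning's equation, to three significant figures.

A = b·y = 3.24 × 2.38 = 7.711 m²
P = b + 2y = 3.24 + 2×2.38 = 8.000 m
R = A/P = 7.711/8.000 = 0.9639 m
S = (Q·n / (1·A·R^(2/3)))² = (31.0×0.021 / (1×7.711×0.9758))² = 0.007485

0.00749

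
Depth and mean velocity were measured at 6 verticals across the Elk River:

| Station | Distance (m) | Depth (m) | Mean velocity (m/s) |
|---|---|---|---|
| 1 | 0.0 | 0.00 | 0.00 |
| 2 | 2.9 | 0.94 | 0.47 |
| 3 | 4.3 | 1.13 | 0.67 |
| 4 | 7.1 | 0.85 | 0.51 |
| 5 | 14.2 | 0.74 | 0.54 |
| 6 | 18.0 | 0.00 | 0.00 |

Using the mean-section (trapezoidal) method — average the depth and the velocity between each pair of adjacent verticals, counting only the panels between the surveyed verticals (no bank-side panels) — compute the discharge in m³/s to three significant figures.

Panel 1-2: Δb = 2.9 m, d̄ = (0.00+0.94)/2 = 0.47, v̄ = (0.00+0.47)/2 = 0.235 → q = 2.9×0.47×0.235 = 0.3203 m³/s
Panel 2-3: Δb = 1.4 m, d̄ = (0.94+1.13)/2 = 1.035, v̄ = (0.47+0.67)/2 = 0.57 → q = 1.4×1.035×0.57 = 0.8259 m³/s
Panel 3-4: Δb = 2.8 m, d̄ = (1.13+0.85)/2 = 0.99, v̄ = (0.67+0.51)/2 = 0.59 → q = 2.8×0.99×0.59 = 1.635 m³/s
Panel 4-5: Δb = 7.1 m, d̄ = (0.85+0.74)/2 = 0.795, v̄ = (0.51+0.54)/2 = 0.525 → q = 7.1×0.795×0.525 = 2.963 m³/s
Panel 5-6: Δb = 3.8 m, d̄ = (0.74+0.00)/2 = 0.37, v̄ = (0.54+0.00)/2 = 0.27 → q = 3.8×0.37×0.27 = 0.3796 m³/s
Q = Σ q = 6.125 m³/s

6.12 m³/s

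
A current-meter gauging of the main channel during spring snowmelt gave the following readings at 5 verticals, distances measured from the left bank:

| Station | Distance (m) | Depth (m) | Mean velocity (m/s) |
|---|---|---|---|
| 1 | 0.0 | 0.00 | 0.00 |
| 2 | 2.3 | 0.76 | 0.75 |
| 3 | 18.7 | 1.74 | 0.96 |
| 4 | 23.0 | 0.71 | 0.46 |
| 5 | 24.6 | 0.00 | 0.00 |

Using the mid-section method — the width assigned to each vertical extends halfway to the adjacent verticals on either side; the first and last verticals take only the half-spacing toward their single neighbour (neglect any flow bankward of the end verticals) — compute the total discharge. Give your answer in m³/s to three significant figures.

23.6 m³/s

w_2 = (18.7 − 0.0)/2 = 9.35 m; q_2 = 0.75 × 0.76 × 9.35 = 5.330 m³/s
w_3 = (23.0 − 2.3)/2 = 10.35 m; q_3 = 0.96 × 1.74 × 10.35 = 17.29 m³/s
w_4 = (24.6 − 18.7)/2 = 2.95 m; q_4 = 0.46 × 0.71 × 2.95 = 0.9635 m³/s
Stations 1, 5 contribute zero (depth or velocity is 0).
Q = Σ qᵢ = 23.58 m³/s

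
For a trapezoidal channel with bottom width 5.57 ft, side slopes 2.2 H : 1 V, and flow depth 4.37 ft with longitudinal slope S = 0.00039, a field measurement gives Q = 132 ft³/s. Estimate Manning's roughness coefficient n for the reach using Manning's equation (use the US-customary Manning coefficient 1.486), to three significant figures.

0.0271

A = (b + z·y)·y = (5.57 + 2.2×4.37)×4.37 = 66.35 ft²
P = b + 2y√(1+z²) = 5.57 + 2×4.37×√(1+2.2²) = 26.69 ft
R = A/P = 66.35/26.69 = 2.486 ft
n = (1.486/Q)·A·R^(2/3)·S^(1/2) = (1.486/132) × 66.35 × 1.835 × 0.01975 = 0.02707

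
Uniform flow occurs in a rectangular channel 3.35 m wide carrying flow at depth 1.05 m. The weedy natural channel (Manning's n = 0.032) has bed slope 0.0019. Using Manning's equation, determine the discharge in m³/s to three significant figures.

A = b·y = 3.35 × 1.05 = 3.518 m²
P = b + 2y = 3.35 + 2×1.05 = 5.450 m
R = A/P = 3.518/5.450 = 0.6454 m
Q = (1/n)·A·R^(2/3)·S^(1/2) = (1/0.032) × 3.518 × 0.6454^(2/3) × 0.0019^(1/2) = 3.578 m³/s

3.58 m³/s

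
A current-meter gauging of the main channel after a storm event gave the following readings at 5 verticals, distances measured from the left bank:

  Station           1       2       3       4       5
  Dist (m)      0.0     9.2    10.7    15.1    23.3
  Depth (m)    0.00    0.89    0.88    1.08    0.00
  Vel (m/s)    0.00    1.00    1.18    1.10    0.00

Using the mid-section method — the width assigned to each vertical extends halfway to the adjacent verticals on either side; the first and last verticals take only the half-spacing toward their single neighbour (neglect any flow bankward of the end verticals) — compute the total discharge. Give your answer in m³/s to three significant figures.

w_2 = (10.7 − 0.0)/2 = 5.35 m; q_2 = 1.00 × 0.89 × 5.35 = 4.762 m³/s
w_3 = (15.1 − 9.2)/2 = 2.95 m; q_3 = 1.18 × 0.88 × 2.95 = 3.063 m³/s
w_4 = (23.3 − 10.7)/2 = 6.3 m; q_4 = 1.10 × 1.08 × 6.3 = 7.484 m³/s
Stations 1, 5 contribute zero (depth or velocity is 0).
Q = Σ qᵢ = 15.31 m³/s

15.3 m³/s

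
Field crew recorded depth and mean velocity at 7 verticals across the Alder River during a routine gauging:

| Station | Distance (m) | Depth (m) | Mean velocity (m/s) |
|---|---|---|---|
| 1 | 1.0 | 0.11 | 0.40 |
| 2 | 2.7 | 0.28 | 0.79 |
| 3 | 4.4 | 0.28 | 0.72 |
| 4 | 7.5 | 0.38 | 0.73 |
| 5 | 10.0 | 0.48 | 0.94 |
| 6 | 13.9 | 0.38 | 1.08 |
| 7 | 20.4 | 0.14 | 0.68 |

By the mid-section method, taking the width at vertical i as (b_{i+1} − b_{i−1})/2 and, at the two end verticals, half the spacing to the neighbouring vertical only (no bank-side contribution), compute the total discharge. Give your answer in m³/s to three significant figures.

w_1 = (2.7 − 1.0)/2 = 0.85 m; q_1 = 0.40 × 0.11 × 0.85 = 0.03740 m³/s
w_2 = (4.4 − 1.0)/2 = 1.7 m; q_2 = 0.79 × 0.28 × 1.7 = 0.3760 m³/s
w_3 = (7.5 − 2.7)/2 = 2.4 m; q_3 = 0.72 × 0.28 × 2.4 = 0.4838 m³/s
w_4 = (10.0 − 4.4)/2 = 2.8 m; q_4 = 0.73 × 0.38 × 2.8 = 0.7767 m³/s
w_5 = (13.9 − 7.5)/2 = 3.2 m; q_5 = 0.94 × 0.48 × 3.2 = 1.444 m³/s
w_6 = (20.4 − 10.0)/2 = 5.2 m; q_6 = 1.08 × 0.38 × 5.2 = 2.134 m³/s
w_7 = (20.4 − 13.9)/2 = 3.25 m; q_7 = 0.68 × 0.14 × 3.25 = 0.3094 m³/s
Q = Σ qᵢ = 5.561 m³/s

5.56 m³/s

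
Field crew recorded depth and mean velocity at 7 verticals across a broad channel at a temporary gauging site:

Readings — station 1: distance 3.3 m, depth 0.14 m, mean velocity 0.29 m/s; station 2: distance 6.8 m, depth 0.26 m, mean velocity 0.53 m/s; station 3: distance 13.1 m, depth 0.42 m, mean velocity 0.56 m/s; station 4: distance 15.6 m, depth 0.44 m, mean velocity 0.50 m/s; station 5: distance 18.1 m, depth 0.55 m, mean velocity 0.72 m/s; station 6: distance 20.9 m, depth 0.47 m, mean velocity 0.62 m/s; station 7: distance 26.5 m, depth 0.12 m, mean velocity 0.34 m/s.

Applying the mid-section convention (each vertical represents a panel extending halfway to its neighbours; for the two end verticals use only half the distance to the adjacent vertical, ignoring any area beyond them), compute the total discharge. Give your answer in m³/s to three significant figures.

4.72 m³/s

w_1 = (6.8 − 3.3)/2 = 1.75 m; q_1 = 0.29 × 0.14 × 1.75 = 0.07105 m³/s
w_2 = (13.1 − 3.3)/2 = 4.9 m; q_2 = 0.53 × 0.26 × 4.9 = 0.6752 m³/s
w_3 = (15.6 − 6.8)/2 = 4.4 m; q_3 = 0.56 × 0.42 × 4.4 = 1.035 m³/s
w_4 = (18.1 − 13.1)/2 = 2.5 m; q_4 = 0.50 × 0.44 × 2.5 = 0.5500 m³/s
w_5 = (20.9 − 15.6)/2 = 2.65 m; q_5 = 0.72 × 0.55 × 2.65 = 1.049 m³/s
w_6 = (26.5 − 18.1)/2 = 4.2 m; q_6 = 0.62 × 0.47 × 4.2 = 1.224 m³/s
w_7 = (26.5 − 20.9)/2 = 2.8 m; q_7 = 0.34 × 0.12 × 2.8 = 0.1142 m³/s
Q = Σ qᵢ = 4.719 m³/s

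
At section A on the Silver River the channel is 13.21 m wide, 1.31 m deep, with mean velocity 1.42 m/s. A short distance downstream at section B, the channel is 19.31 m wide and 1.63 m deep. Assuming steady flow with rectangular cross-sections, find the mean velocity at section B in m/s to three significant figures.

Q = A₁V₁ = (13.21×1.31) × 1.42 = 24.57 m³/s
A₂ = 19.31 × 1.63 = 31.48 m²
V₂ = Q/A₂ = 24.57/31.48 = 0.7807 m/s

0.781 m/s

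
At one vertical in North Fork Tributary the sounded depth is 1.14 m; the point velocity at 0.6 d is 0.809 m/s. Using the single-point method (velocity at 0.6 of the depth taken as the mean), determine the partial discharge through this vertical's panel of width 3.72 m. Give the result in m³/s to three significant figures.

v̄ = v₀.₆ = 0.809 m/s
q = v̄ × d × w = 0.8090 × 1.14 × 3.72 = 3.431 m³/s

3.43 m³/s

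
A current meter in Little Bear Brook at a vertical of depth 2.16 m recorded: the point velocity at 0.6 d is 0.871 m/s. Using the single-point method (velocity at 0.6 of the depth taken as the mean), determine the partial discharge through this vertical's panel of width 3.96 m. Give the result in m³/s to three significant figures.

v̄ = v₀.₆ = 0.871 m/s
q = v̄ × d × w = 0.8710 × 2.16 × 3.96 = 7.450 m³/s

7.45 m³/s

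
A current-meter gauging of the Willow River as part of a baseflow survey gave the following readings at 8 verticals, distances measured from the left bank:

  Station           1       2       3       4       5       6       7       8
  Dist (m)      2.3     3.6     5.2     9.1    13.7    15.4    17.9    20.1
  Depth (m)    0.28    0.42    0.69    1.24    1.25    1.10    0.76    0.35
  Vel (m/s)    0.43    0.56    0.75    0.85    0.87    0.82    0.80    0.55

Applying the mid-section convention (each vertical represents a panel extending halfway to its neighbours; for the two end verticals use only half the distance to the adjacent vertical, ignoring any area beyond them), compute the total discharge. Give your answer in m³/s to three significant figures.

w_1 = (3.6 − 2.3)/2 = 0.65 m; q_1 = 0.43 × 0.28 × 0.65 = 0.07826 m³/s
w_2 = (5.2 − 2.3)/2 = 1.45 m; q_2 = 0.56 × 0.42 × 1.45 = 0.3410 m³/s
w_3 = (9.1 − 3.6)/2 = 2.75 m; q_3 = 0.75 × 0.69 × 2.75 = 1.423 m³/s
w_4 = (13.7 − 5.2)/2 = 4.25 m; q_4 = 0.85 × 1.24 × 4.25 = 4.480 m³/s
w_5 = (15.4 − 9.1)/2 = 3.15 m; q_5 = 0.87 × 1.25 × 3.15 = 3.426 m³/s
w_6 = (17.9 − 13.7)/2 = 2.1 m; q_6 = 0.82 × 1.10 × 2.1 = 1.894 m³/s
w_7 = (20.1 − 15.4)/2 = 2.35 m; q_7 = 0.80 × 0.76 × 2.35 = 1.429 m³/s
w_8 = (20.1 − 17.9)/2 = 1.1 m; q_8 = 0.55 × 0.35 × 1.1 = 0.2118 m³/s
Q = Σ qᵢ = 13.28 m³/s

13.3 m³/s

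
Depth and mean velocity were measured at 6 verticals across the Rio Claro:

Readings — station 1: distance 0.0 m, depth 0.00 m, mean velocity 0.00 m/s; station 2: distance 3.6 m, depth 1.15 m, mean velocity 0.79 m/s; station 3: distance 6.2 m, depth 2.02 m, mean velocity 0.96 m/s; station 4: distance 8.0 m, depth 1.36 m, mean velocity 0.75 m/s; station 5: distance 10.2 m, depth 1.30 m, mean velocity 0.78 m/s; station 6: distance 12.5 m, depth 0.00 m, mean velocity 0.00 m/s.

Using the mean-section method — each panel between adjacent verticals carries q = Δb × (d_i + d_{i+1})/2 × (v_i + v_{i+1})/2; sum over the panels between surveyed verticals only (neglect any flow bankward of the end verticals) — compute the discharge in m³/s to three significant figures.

9.85 m³/s

Panel 1-2: Δb = 3.6 m, d̄ = (0.00+1.15)/2 = 0.575, v̄ = (0.00+0.79)/2 = 0.395 → q = 3.6×0.575×0.395 = 0.8177 m³/s
Panel 2-3: Δb = 2.6 m, d̄ = (1.15+2.02)/2 = 1.585, v̄ = (0.79+0.96)/2 = 0.875 → q = 2.6×1.585×0.875 = 3.606 m³/s
Panel 3-4: Δb = 1.8 m, d̄ = (2.02+1.36)/2 = 1.69, v̄ = (0.96+0.75)/2 = 0.855 → q = 1.8×1.69×0.855 = 2.601 m³/s
Panel 4-5: Δb = 2.2 m, d̄ = (1.36+1.30)/2 = 1.33, v̄ = (0.75+0.78)/2 = 0.765 → q = 2.2×1.33×0.765 = 2.238 m³/s
Panel 5-6: Δb = 2.3 m, d̄ = (1.30+0.00)/2 = 0.65, v̄ = (0.78+0.00)/2 = 0.39 → q = 2.3×0.65×0.39 = 0.5831 m³/s
Q = Σ q = 9.846 m³/s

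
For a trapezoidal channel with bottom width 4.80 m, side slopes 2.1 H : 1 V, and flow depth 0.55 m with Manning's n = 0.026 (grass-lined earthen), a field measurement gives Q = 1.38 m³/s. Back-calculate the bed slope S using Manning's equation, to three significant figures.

0.000353

A = (b + z·y)·y = (4.80 + 2.1×0.55)×0.55 = 3.275 m²
P = b + 2y√(1+z²) = 4.80 + 2×0.55×√(1+2.1²) = 7.359 m
R = A/P = 3.275/7.359 = 0.4451 m
S = (Q·n / (1·A·R^(2/3)))² = (1.38×0.026 / (1×3.275×0.5830))² = 0.0003531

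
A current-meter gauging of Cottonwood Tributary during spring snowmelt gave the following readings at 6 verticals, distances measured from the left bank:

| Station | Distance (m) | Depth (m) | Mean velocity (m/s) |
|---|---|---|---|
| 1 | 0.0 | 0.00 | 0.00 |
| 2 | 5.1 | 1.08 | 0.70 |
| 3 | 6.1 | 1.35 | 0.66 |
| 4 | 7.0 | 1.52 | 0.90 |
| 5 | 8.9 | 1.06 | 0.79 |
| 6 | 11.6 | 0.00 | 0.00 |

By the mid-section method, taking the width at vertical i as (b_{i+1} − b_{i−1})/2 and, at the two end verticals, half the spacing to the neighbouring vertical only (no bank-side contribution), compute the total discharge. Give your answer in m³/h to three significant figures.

25200 m³/h

w_2 = (6.1 − 0.0)/2 = 3.05 m; q_2 = 0.70 × 1.08 × 3.05 = 2.306 m³/s
w_3 = (7.0 − 5.1)/2 = 0.95 m; q_3 = 0.66 × 1.35 × 0.95 = 0.8465 m³/s
w_4 = (8.9 − 6.1)/2 = 1.4 m; q_4 = 0.90 × 1.52 × 1.4 = 1.915 m³/s
w_5 = (11.6 − 7.0)/2 = 2.3 m; q_5 = 0.79 × 1.06 × 2.3 = 1.926 m³/s
Stations 1, 6 contribute zero (depth or velocity is 0).
Q = Σ qᵢ = 6.993 m³/s
= 6.993 × 3600 = 25180 m³/h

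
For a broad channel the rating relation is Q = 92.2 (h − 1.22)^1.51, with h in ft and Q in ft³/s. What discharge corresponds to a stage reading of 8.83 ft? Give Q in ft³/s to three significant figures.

1980 ft³/s

Q = 92.2 × (8.83 − 1.22)^1.51 = 92.2 × 7.61^1.51 = 1975 ft³/s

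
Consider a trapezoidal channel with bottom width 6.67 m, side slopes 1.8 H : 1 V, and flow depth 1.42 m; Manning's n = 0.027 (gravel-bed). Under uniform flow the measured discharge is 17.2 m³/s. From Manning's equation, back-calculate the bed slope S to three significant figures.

0.00118

A = (b + z·y)·y = (6.67 + 1.8×1.42)×1.42 = 13.10 m²
P = b + 2y√(1+z²) = 6.67 + 2×1.42×√(1+1.8²) = 12.52 m
R = A/P = 13.10/12.52 = 1.047 m
S = (Q·n / (1·A·R^(2/3)))² = (17.2×0.027 / (1×13.10×1.031))² = 0.001183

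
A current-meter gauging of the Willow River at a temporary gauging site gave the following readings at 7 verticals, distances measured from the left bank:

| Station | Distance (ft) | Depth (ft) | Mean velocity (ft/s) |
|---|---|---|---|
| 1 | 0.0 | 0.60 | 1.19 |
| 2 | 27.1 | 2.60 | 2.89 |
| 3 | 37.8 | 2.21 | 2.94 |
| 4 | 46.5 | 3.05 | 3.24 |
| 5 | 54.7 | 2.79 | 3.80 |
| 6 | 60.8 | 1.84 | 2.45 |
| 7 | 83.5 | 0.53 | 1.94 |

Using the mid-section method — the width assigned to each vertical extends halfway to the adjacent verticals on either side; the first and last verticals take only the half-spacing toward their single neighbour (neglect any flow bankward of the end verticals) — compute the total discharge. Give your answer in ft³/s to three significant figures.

w_1 = (27.1 − 0.0)/2 = 13.55 ft; q_1 = 1.19 × 0.60 × 13.55 = 9.675 ft³/s
w_2 = (37.8 − 0.0)/2 = 18.9 ft; q_2 = 2.89 × 2.60 × 18.9 = 142.0 ft³/s
w_3 = (46.5 − 27.1)/2 = 9.7 ft; q_3 = 2.94 × 2.21 × 9.7 = 63.02 ft³/s
w_4 = (54.7 − 37.8)/2 = 8.45 ft; q_4 = 3.24 × 3.05 × 8.45 = 83.50 ft³/s
w_5 = (60.8 − 46.5)/2 = 7.15 ft; q_5 = 3.80 × 2.79 × 7.15 = 75.80 ft³/s
w_6 = (83.5 − 54.7)/2 = 14.4 ft; q_6 = 2.45 × 1.84 × 14.4 = 64.92 ft³/s
w_7 = (83.5 − 60.8)/2 = 11.35 ft; q_7 = 1.94 × 0.53 × 11.35 = 11.67 ft³/s
Q = Σ qᵢ = 450.6 ft³/s

451 ft³/s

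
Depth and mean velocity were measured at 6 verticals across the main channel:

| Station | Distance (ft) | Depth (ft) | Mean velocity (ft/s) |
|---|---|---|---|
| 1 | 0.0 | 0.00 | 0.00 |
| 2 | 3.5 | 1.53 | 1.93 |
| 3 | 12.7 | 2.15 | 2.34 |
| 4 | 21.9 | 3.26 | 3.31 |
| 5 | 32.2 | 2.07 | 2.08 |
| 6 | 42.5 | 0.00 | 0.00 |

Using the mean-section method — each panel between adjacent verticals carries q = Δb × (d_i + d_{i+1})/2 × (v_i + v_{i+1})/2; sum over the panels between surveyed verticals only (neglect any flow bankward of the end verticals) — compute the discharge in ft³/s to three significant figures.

194 ft³/s

Panel 1-2: Δb = 3.5 ft, d̄ = (0.00+1.53)/2 = 0.765, v̄ = (0.00+1.93)/2 = 0.965 → q = 3.5×0.765×0.965 = 2.584 ft³/s
Panel 2-3: Δb = 9.2 ft, d̄ = (1.53+2.15)/2 = 1.84, v̄ = (1.93+2.34)/2 = 2.135 → q = 9.2×1.84×2.135 = 36.14 ft³/s
Panel 3-4: Δb = 9.2 ft, d̄ = (2.15+3.26)/2 = 2.705, v̄ = (2.34+3.31)/2 = 2.825 → q = 9.2×2.705×2.825 = 70.30 ft³/s
Panel 4-5: Δb = 10.3 ft, d̄ = (3.26+2.07)/2 = 2.665, v̄ = (3.31+2.08)/2 = 2.695 → q = 10.3×2.665×2.695 = 73.98 ft³/s
Panel 5-6: Δb = 10.3 ft, d̄ = (2.07+0.00)/2 = 1.035, v̄ = (2.08+0.00)/2 = 1.04 → q = 10.3×1.035×1.04 = 11.09 ft³/s
Q = Σ q = 194.1 ft³/s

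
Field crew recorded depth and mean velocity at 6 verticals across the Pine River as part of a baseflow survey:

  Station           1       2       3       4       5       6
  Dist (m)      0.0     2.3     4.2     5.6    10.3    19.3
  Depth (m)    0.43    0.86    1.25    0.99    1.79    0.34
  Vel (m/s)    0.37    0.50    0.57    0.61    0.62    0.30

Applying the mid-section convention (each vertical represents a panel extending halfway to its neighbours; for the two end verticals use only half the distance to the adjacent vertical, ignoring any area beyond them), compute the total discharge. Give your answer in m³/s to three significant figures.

12.2 m³/s

w_1 = (2.3 − 0.0)/2 = 1.15 m; q_1 = 0.37 × 0.43 × 1.15 = 0.1830 m³/s
w_2 = (4.2 − 0.0)/2 = 2.1 m; q_2 = 0.50 × 0.86 × 2.1 = 0.9030 m³/s
w_3 = (5.6 − 2.3)/2 = 1.65 m; q_3 = 0.57 × 1.25 × 1.65 = 1.176 m³/s
w_4 = (10.3 − 4.2)/2 = 3.05 m; q_4 = 0.61 × 0.99 × 3.05 = 1.842 m³/s
w_5 = (19.3 − 5.6)/2 = 6.85 m; q_5 = 0.62 × 1.79 × 6.85 = 7.602 m³/s
w_6 = (19.3 − 10.3)/2 = 4.5 m; q_6 = 0.30 × 0.34 × 4.5 = 0.4590 m³/s
Q = Σ qᵢ = 12.16 m³/s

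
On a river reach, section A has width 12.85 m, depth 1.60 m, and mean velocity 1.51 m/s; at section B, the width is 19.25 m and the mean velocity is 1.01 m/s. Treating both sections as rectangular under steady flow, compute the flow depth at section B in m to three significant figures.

1.60 m

Q = A₁V₁ = (12.85×1.60) × 1.51 = 31.05 m³/s
d₂ = Q/(b₂ V₂) = 31.05/(19.25×1.01) = 1.597 m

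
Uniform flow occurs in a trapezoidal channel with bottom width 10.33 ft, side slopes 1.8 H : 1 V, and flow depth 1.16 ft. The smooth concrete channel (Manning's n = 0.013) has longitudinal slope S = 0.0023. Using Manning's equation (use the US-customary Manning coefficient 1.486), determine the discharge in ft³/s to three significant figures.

A = (b + z·y)·y = (10.33 + 1.8×1.16)×1.16 = 14.40 ft²
P = b + 2y√(1+z²) = 10.33 + 2×1.16×√(1+1.8²) = 15.11 ft
R = A/P = 14.40/15.11 = 0.9535 ft
Q = (1.486/n)·A·R^(2/3)·S^(1/2) = (1.486/0.013) × 14.40 × 0.9535^(2/3) × 0.0023^(1/2) = 76.50 ft³/s

76.5 ft³/s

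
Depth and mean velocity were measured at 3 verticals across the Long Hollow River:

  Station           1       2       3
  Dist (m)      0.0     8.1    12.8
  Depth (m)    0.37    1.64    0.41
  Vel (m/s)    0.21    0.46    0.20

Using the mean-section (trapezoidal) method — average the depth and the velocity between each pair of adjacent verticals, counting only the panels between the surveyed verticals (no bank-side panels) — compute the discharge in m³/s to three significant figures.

4.32 m³/s

Panel 1-2: Δb = 8.1 m, d̄ = (0.37+1.64)/2 = 1.005, v̄ = (0.21+0.46)/2 = 0.335 → q = 8.1×1.005×0.335 = 2.727 m³/s
Panel 2-3: Δb = 4.7 m, d̄ = (1.64+0.41)/2 = 1.025, v̄ = (0.46+0.20)/2 = 0.33 → q = 4.7×1.025×0.33 = 1.590 m³/s
Q = Σ q = 4.317 m³/s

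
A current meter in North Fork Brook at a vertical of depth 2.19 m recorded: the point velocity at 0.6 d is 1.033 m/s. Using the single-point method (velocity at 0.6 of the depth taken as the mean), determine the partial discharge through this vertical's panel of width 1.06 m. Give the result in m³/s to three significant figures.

2.40 m³/s

v̄ = v₀.₆ = 1.033 m/s
q = v̄ × d × w = 1.033 × 2.19 × 1.06 = 2.398 m³/s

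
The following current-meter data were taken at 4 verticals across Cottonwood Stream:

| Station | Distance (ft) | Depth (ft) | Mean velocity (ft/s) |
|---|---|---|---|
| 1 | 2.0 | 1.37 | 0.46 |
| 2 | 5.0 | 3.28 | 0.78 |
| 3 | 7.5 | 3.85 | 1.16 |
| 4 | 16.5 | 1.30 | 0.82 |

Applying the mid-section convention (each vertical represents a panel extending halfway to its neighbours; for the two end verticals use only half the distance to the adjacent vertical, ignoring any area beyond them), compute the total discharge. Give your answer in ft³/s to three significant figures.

38.5 ft³/s

w_1 = (5.0 − 2.0)/2 = 1.5 ft; q_1 = 0.46 × 1.37 × 1.5 = 0.9453 ft³/s
w_2 = (7.5 − 2.0)/2 = 2.75 ft; q_2 = 0.78 × 3.28 × 2.75 = 7.036 ft³/s
w_3 = (16.5 − 5.0)/2 = 5.75 ft; q_3 = 1.16 × 3.85 × 5.75 = 25.68 ft³/s
w_4 = (16.5 − 7.5)/2 = 4.5 ft; q_4 = 0.82 × 1.30 × 4.5 = 4.797 ft³/s
Q = Σ qᵢ = 38.46 ft³/s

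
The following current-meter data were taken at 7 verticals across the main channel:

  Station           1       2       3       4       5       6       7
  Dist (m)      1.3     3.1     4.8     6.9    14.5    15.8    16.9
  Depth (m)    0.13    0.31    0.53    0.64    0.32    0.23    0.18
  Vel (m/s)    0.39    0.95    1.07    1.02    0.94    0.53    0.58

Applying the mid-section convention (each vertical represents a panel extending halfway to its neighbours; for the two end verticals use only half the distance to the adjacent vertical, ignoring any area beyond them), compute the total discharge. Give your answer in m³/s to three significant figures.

w_1 = (3.1 − 1.3)/2 = 0.9 m; q_1 = 0.39 × 0.13 × 0.9 = 0.04563 m³/s
w_2 = (4.8 − 1.3)/2 = 1.75 m; q_2 = 0.95 × 0.31 × 1.75 = 0.5154 m³/s
w_3 = (6.9 − 3.1)/2 = 1.9 m; q_3 = 1.07 × 0.53 × 1.9 = 1.077 m³/s
w_4 = (14.5 − 4.8)/2 = 4.85 m; q_4 = 1.02 × 0.64 × 4.85 = 3.166 m³/s
w_5 = (15.8 − 6.9)/2 = 4.45 m; q_5 = 0.94 × 0.32 × 4.45 = 1.339 m³/s
w_6 = (16.9 − 14.5)/2 = 1.2 m; q_6 = 0.53 × 0.23 × 1.2 = 0.1463 m³/s
w_7 = (16.9 − 15.8)/2 = 0.55 m; q_7 = 0.58 × 0.18 × 0.55 = 0.05742 m³/s
Q = Σ qᵢ = 6.347 m³/s

6.35 m³/s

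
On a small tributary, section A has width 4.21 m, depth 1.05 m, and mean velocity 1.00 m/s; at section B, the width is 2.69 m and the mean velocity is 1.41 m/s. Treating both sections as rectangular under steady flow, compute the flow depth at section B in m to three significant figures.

Q = A₁V₁ = (4.21×1.05) × 1.00 = 4.421 m³/s
d₂ = Q/(b₂ V₂) = 4.421/(2.69×1.41) = 1.165 m

1.17 m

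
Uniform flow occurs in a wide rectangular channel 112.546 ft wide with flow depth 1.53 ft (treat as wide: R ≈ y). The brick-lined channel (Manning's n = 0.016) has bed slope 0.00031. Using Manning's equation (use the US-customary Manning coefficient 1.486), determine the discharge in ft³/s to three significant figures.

374 ft³/s

A = b·y = 112.546 × 1.53 = 172.2 ft²
Wide channel: R ≈ y = 1.53 ft
Q = (1.486/n)·A·R^(2/3)·S^(1/2) = (1.486/0.016) × 172.2 × 1.530^(2/3) × 0.00031^(1/2) = 373.9 ft³/s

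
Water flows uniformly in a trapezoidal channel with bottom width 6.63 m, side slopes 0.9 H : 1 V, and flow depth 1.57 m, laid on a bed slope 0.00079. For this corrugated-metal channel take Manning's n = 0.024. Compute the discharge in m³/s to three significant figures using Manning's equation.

16.4 m³/s

A = (b + z·y)·y = (6.63 + 0.9×1.57)×1.57 = 12.63 m²
P = b + 2y√(1+z²) = 6.63 + 2×1.57×√(1+0.9²) = 10.85 m
R = A/P = 12.63/10.85 = 1.163 m
Q = (1/n)·A·R^(2/3)·S^(1/2) = (1/0.024) × 12.63 × 1.163^(2/3) × 0.00079^(1/2) = 16.36 m³/s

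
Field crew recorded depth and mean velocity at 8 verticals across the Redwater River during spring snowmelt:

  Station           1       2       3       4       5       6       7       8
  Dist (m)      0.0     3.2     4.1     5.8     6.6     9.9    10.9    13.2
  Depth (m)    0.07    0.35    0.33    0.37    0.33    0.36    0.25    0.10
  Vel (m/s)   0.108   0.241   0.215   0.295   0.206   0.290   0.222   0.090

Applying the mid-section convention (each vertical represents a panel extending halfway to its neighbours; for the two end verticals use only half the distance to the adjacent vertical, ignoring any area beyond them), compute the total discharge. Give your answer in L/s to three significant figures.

879 L/s

w_1 = (3.2 − 0.0)/2 = 1.6 m; q_1 = 0.108 × 0.07 × 1.6 = 0.01210 m³/s
w_2 = (4.1 − 0.0)/2 = 2.05 m; q_2 = 0.241 × 0.35 × 2.05 = 0.1729 m³/s
w_3 = (5.8 − 3.2)/2 = 1.3 m; q_3 = 0.215 × 0.33 × 1.3 = 0.09224 m³/s
w_4 = (6.6 − 4.1)/2 = 1.25 m; q_4 = 0.295 × 0.37 × 1.25 = 0.1364 m³/s
w_5 = (9.9 − 5.8)/2 = 2.05 m; q_5 = 0.206 × 0.33 × 2.05 = 0.1394 m³/s
w_6 = (10.9 − 6.6)/2 = 2.15 m; q_6 = 0.290 × 0.36 × 2.15 = 0.2245 m³/s
w_7 = (13.2 − 9.9)/2 = 1.65 m; q_7 = 0.222 × 0.25 × 1.65 = 0.09158 m³/s
w_8 = (13.2 − 10.9)/2 = 1.15 m; q_8 = 0.090 × 0.10 × 1.15 = 0.01035 m³/s
Q = Σ qᵢ = 0.8794 m³/s
= 0.8794 × 1000 = 879.4 L/s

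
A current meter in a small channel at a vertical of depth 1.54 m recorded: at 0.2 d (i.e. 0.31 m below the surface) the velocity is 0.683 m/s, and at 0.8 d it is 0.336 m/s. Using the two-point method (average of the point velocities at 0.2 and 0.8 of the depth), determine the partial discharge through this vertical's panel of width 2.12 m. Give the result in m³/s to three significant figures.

1.66 m³/s

v̄ = (0.683 + 0.336) / 2 = 0.5095 m/s
q = v̄ × d × w = 0.5095 × 1.54 × 2.12 = 1.663 m³/s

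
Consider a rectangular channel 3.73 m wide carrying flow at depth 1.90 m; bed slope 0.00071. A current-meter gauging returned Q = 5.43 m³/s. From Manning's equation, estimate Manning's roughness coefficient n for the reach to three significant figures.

0.0334

A = b·y = 3.73 × 1.90 = 7.087 m²
P = b + 2y = 3.73 + 2×1.90 = 7.530 m
R = A/P = 7.087/7.530 = 0.9412 m
n = (1/Q)·A·R^(2/3)·S^(1/2) = (1/5.43) × 7.087 × 0.9604 × 0.02665 = 0.03340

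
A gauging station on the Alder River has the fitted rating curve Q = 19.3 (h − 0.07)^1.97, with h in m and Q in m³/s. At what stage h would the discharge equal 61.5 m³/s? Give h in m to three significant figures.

h − h₀ = (Q/C)^(1/b) = (61.5/19.3)^(1/1.97) = 1.801 m
h = 0.07 + 1.801 = 1.871 m

1.87 m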